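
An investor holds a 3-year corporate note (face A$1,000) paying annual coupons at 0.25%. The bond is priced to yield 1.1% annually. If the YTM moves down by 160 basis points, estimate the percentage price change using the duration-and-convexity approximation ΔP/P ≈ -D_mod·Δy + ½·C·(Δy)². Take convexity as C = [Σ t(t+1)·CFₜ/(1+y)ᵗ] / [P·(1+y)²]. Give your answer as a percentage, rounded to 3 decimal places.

With y = 0.011:
  t   CF        PV=CF/(1+0.011)^t    t·PV        t(t+1)·PV
  1         2.50         2.4728         2.4728           4.9456
  2         2.50         2.4459         4.8918          14.6754
  3     1,002.50       970.1322     2,910.3966      11,641.5863
  Σ                    975.0509     2,917.7612      11,661.2072
P = 975.0509; D_Mac = 2.99242 yrs; D_mod = 2.95986 yrs; C = 11.70076.
Duration effect: -2.95986 × (-0.016) = +0.047358
Convexity effect: 0.5 × 11.70076 × (-0.016)² = +0.0014977
ΔP/P ≈ +0.047358 + 0.0014977 = +0.048855 = +4.8855%.

+4.886%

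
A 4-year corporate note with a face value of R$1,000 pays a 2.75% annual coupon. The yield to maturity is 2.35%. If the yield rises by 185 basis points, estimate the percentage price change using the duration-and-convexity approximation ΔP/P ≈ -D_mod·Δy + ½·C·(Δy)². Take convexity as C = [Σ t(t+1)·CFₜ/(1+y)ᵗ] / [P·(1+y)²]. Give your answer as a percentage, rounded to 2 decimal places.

-6.64%

With y = 0.0235:
  t   CF        PV=CF/(1+0.0235)^t    t·PV        t(t+1)·PV
  1        27.50        26.8686        26.8686          53.7372
  2        27.50        26.2517        52.5033         157.5100
  3        27.50        25.6489        76.9468         307.7871
  4     1,027.50       936.3332     3,745.3330      18,726.6649
  Σ                  1,015.1024     3,901.6517      19,245.6992
P = 1,015.1024; D_Mac = 3.84360 yrs; D_mod = 3.75535 yrs; C = 18.09873.
Duration effect: -3.75535 × (+0.0185) = -0.069474
Convexity effect: 0.5 × 18.09873 × (0.0185)² = +0.0030971
ΔP/P ≈ -0.069474 + 0.0030971 = -0.066377 = -6.6377%.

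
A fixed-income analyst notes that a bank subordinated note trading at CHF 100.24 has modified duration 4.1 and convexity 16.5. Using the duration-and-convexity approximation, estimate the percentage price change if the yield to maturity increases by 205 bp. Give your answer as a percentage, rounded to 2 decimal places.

-8.06%

Duration effect: -D_mod·Δy = -4.1 × (+0.0205) = -0.084050
Convexity effect: ½·C·(Δy)² = 0.5 × 16.5 × (0.0205)² = +0.0034670625
ΔP/P ≈ -0.084050 + 0.0034670625 = -0.0805829375
= -8.05829375%.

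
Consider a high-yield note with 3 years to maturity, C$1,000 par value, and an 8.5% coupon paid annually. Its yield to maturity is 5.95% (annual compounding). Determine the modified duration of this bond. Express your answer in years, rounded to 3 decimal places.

2.623 years

Periodic yield y = 0.0595. First find Macaulay duration:
  t   CF        PV=CF/(1+0.0595)^t    t·PV
  1        85.00        80.2265        80.2265
  2        85.00        75.7211       151.4422
  3     1,085.00       912.2773     2,736.8318
  Σ                  1,068.2249     2,968.5006
P = 1,068.2249; Macaulay duration = 2,968.5006 / 1,068.2249 = 2.77891 years.
Modified duration = D_Mac / (1 + y) = 2.77891 / 1.0595 = 2.62285 years.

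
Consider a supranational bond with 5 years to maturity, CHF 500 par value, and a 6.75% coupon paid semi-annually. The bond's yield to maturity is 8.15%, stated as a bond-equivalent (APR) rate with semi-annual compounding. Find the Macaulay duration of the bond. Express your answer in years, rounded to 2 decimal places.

Periodic yield y = 0.04075. Discount each cash flow and weight by its period:
  t   CF        PV=CF/(1+0.04075)^t    t·PV
  1       16.875        16.2143        16.2143
  2       16.875        15.5794        31.1588
  3       16.875        14.9694        44.9082
  4       16.875        14.3833        57.5331
  5       16.875        13.8201        69.1006
  6       16.875        13.2790        79.6740
  7       16.875        12.7591        89.3135
  8       16.875        12.2595        98.0759
  9       16.875        11.7795       106.0153
  10     516.875       346.6740     3,466.7405
  Σ                    471.7176     4,058.7341
Price P = Σ PV = 471.7176.
Macaulay duration = Σ(t·PV) / P = 4,058.7341 / 471.7176 = 8.60416 half-year periods.
In years: 8.60416 / 2 = 4.30208 years.

4.30 years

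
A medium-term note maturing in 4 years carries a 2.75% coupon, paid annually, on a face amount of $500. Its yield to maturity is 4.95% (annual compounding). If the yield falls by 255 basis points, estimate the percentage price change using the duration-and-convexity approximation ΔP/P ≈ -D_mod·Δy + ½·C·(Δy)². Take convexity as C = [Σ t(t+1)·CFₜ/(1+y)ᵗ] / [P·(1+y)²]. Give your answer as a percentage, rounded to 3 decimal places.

With y = 0.0495:
  t   CF        PV=CF/(1+0.0495)^t    t·PV        t(t+1)·PV
  1        13.75        13.1015        13.1015          26.2030
  2        13.75        12.4835        24.9671          74.9012
  3        13.75        11.8948        35.6843         142.7370
  4       513.75       423.4694     1,693.8777       8,469.3886
  Σ                    460.9492     1,767.6305       8,713.2298
P = 460.9492; D_Mac = 3.83476 yrs; D_mod = 3.65389 yrs; C = 17.16174.
Duration effect: -3.65389 × (-0.0255) = +0.093174
Convexity effect: 0.5 × 17.16174 × (-0.0255)² = +0.0055797
ΔP/P ≈ +0.093174 + 0.0055797 = +0.098754 = +9.8754%.

+9.875%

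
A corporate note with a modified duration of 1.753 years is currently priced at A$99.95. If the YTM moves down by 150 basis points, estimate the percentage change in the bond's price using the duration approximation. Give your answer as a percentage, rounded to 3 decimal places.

Duration approximation: ΔP/P ≈ -D_mod · Δy = -1.753 × (-0.015) = +0.026295.
As a percentage: +2.6295%.

+2.630%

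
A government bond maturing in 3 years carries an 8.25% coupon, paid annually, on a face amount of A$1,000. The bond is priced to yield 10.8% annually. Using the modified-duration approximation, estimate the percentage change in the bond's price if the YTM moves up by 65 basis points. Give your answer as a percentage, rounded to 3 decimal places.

-1.625%

Periodic yield y = 0.108. Modified duration first:
  t   CF        PV=CF/(1+0.108)^t    t·PV
  1        82.50        74.4585        74.4585
  2        82.50        67.2008       134.4016
  3     1,082.50       795.8086     2,387.4258
  Σ                    937.4679     2,596.2859
P = 937.4679; D_Mac = 2.76947 yrs; D_mod = 2.76947/(1+0.108) = 2.49952 yrs.
ΔP/P ≈ -D_mod · Δy = -2.49952 × (+0.0065) = -0.016247 = -1.6247%.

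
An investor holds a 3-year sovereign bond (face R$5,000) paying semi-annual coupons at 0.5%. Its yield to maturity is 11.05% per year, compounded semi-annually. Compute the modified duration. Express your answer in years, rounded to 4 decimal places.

Periodic yield y = 0.05525. First find Macaulay duration:
  t   CF        PV=CF/(1+0.05525)^t    t·PV
  1        12.50        11.8455        11.8455
  2        12.50        11.2253        22.4507
  3        12.50        10.6376        31.9128
  4        12.50        10.0807        40.3226
  5        12.50         9.5529        47.7643
  6     5,012.50     3,630.1304    21,780.7821
  Σ                  3,683.4723    21,935.0780
P = 3,683.4723; Macaulay duration = 21,935.0780 / 3,683.4723 = 5.95500 half-year periods = 2.97750 years.
Modified duration = D_Mac / (1 + y) = 2.97750 / 1.05525 = 2.82161 years.

2.8216 years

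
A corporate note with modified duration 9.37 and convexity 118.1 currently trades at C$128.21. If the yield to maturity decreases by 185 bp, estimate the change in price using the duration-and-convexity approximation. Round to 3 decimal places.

+C$24.816

Duration effect: -D_mod·Δy = -9.37 × (-0.0185) = +0.173345
Convexity effect: ½·C·(Δy)² = 0.5 × 118.1 × (-0.0185)² = +0.0202098625
ΔP/P ≈ +0.173345 + 0.0202098625 = +0.1935548625
ΔP ≈ 128.21 × (+0.1935548625) = +24.815668921125.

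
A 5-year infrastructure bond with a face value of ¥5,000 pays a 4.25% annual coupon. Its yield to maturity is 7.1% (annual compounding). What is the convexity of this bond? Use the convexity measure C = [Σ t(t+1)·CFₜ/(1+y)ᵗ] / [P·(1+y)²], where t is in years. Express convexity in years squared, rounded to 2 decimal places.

With y = 0.071:
  t   CF        PV=CF/(1+0.071)^t    t·PV        t(t+1)·PV
  1       212.50       198.4127       198.4127         396.8254
  2       212.50       185.2593       370.5186       1,111.5557
  3       212.50       172.9779       518.9336       2,075.7343
  4       212.50       161.5106       646.0424       3,230.2122
  5     5,212.50     3,699.1225    18,495.6125     110,973.6750
  Σ                  4,417.2830    20,229.5198     117,788.0027
P = 4,417.2830.
Convexity = Σ t(t+1)·PV / [P·(1+y)²] = 117,788.0027 / (4,417.2830 × 1.147041) = 23.24700.

23.25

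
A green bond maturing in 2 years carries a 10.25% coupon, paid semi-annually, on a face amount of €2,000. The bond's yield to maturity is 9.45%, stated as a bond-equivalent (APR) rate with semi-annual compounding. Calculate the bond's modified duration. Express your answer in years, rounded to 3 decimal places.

1.776 years

Periodic yield y = 0.04725. First find Macaulay duration:
  t   CF        PV=CF/(1+0.04725)^t    t·PV
  1       102.50        97.8754        97.8754
  2       102.50        93.4594       186.9189
  3       102.50        89.2427       267.7281
  4     2,102.50     1,747.9722     6,991.8889
  Σ                  2,028.5498     7,544.4113
P = 2,028.5498; Macaulay duration = 7,544.4113 / 2,028.5498 = 3.71912 half-year periods = 1.85956 years.
Modified duration = D_Mac / (1 + y) = 1.85956 / 1.04725 = 1.77566 years.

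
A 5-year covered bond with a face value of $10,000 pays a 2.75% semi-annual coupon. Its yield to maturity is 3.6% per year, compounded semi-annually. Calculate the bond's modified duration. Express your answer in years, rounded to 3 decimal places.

4.615 years

Periodic yield y = 0.018. First find Macaulay duration:
  t   CF        PV=CF/(1+0.018)^t    t·PV
  1       137.50       135.0688       135.0688
  2       137.50       132.6805       265.3610
  3       137.50       130.3345       391.0035
  4       137.50       128.0300       512.1198
  5       137.50       125.7662       628.8308
  6       137.50       123.5424       741.2544
  7       137.50       121.3580       849.5057
  8       137.50       119.2121       953.6971
  9       137.50       117.1043     1,053.9383
  10   10,137.50     8,481.1176    84,811.1764
  Σ                  9,614.2143    90,341.9558
P = 9,614.2143; Macaulay duration = 90,341.9558 / 9,614.2143 = 9.39671 half-year periods = 4.69835 years.
Modified duration = D_Mac / (1 + y) = 4.69835 / 1.018 = 4.61528 years.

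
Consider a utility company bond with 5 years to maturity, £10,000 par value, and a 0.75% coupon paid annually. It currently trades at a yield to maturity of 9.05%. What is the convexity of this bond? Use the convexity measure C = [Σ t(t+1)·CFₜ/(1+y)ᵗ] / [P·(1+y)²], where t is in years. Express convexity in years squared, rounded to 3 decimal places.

24.605

With y = 0.0905:
  t   CF        PV=CF/(1+0.0905)^t    t·PV        t(t+1)·PV
  1        75.00        68.7758        68.7758         137.5516
  2        75.00        63.0681       126.1363         378.4088
  3        75.00        57.8341       173.5024         694.0096
  4        75.00        53.0345       212.1381       1,060.6903
  5    10,075.00     6,533.0609    32,665.3044     195,991.8264
  Σ                  6,775.7734    33,245.8569     198,262.4866
P = 6,775.7734.
Convexity = Σ t(t+1)·PV / [P·(1+y)²] = 198,262.4866 / (6,775.7734 × 1.189190) = 24.60539.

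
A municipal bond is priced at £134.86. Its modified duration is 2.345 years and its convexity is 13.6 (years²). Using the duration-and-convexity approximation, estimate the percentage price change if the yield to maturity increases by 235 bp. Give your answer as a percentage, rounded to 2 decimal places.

Duration effect: -D_mod·Δy = -2.345 × (+0.0235) = -0.0551075
Convexity effect: ½·C·(Δy)² = 0.5 × 13.6 × (0.0235)² = +0.0037553
ΔP/P ≈ -0.0551075 + 0.0037553 = -0.0513522
= -5.13522%.

-5.14%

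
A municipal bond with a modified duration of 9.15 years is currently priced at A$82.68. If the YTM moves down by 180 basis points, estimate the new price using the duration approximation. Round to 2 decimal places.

A$96.30

Duration approximation: ΔP/P ≈ -D_mod · Δy = -9.15 × (-0.018) = +0.164700.
New price ≈ 82.68 × (1 + 0.164700) = 96.297396.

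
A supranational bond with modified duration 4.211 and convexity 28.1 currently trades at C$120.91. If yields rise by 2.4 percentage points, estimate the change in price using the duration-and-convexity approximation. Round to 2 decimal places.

Duration effect: -D_mod·Δy = -4.211 × (+0.024) = -0.101064
Convexity effect: ½·C·(Δy)² = 0.5 × 28.1 × (0.024)² = +0.0080928
ΔP/P ≈ -0.101064 + 0.0080928 = -0.0929712
ΔP ≈ 120.91 × (-0.0929712) = -11.241147792.

-C$11.24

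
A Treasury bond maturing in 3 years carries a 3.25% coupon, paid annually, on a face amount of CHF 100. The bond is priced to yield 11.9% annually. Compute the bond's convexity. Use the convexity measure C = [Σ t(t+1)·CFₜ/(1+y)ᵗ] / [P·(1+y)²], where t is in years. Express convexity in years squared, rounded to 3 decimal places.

With y = 0.119:
  t   CF        PV=CF/(1+0.119)^t    t·PV        t(t+1)·PV
  1         3.25         2.9044         2.9044           5.8088
  2         3.25         2.5955         5.1910          15.5731
  3       103.25        73.6885       221.0655         884.2622
  Σ                     79.1884       229.1609         905.6440
P = 79.1884.
Convexity = Σ t(t+1)·PV / [P·(1+y)²] = 905.6440 / (79.1884 × 1.252161) = 9.13347.

9.133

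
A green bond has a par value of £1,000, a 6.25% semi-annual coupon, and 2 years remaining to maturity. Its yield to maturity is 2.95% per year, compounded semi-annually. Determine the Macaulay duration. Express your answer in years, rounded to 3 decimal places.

1.914 years

Periodic yield y = 0.01475. Discount each cash flow and weight by its period:
  t   CF        PV=CF/(1+0.01475)^t    t·PV
  1        31.25        30.7958        30.7958
  2        31.25        30.3481        60.6963
  3        31.25        29.9070        89.7210
  4     1,031.25       972.5853     3,890.3414
  Σ                  1,063.6362     4,071.5544
Price P = Σ PV = 1,063.6362.
Macaulay duration = Σ(t·PV) / P = 4,071.5544 / 1,063.6362 = 3.82796 half-year periods.
In years: 3.82796 / 2 = 1.91398 years.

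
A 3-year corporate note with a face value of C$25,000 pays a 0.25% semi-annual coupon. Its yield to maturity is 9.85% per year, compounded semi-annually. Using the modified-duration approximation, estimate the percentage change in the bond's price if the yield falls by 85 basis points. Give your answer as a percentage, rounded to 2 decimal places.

+2.42%

Periodic yield y = 0.04925. Modified duration first:
  t   CF        PV=CF/(1+0.04925)^t    t·PV
  1        31.25        29.7832        29.7832
  2        31.25        28.3852        56.7704
  3        31.25        27.0529        81.1586
  4        31.25        25.7830       103.1322
  5        31.25        24.5728       122.8641
  6    25,031.25    18,758.9562   112,553.7375
  Σ                 18,894.5334   112,947.4459
P = 18,894.5334; D_Mac = 5.97778 half-year periods = 2.98889 yrs; D_mod = 2.98889/(1+0.04925) = 2.84860 yrs.
ΔP/P ≈ -D_mod · Δy = -2.84860 × (-0.0085) = +0.024213 = +2.4213%.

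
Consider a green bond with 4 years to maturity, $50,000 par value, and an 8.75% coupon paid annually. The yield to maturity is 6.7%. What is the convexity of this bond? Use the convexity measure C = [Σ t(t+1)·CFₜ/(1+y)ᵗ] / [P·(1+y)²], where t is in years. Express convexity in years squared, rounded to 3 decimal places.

14.999

With y = 0.067:
  t   CF        PV=CF/(1+0.067)^t    t·PV        t(t+1)·PV
  1     4,375.00     4,100.2812     4,100.2812       8,200.5623
  2     4,375.00     3,842.8127     7,685.6254      23,056.8763
  3     4,375.00     3,601.5114    10,804.5343      43,218.1373
  4    54,375.00    41,950.9299   167,803.7197     839,018.5985
  Σ                 53,495.5352   190,394.1606     913,494.1744
P = 53,495.5352.
Convexity = Σ t(t+1)·PV / [P·(1+y)²] = 913,494.1744 / (53,495.5352 × 1.138489) = 14.99890.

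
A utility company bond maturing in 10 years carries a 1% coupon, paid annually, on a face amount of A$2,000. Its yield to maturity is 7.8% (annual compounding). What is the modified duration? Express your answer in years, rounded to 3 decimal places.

Periodic yield y = 0.078. First find Macaulay duration:
  t   CF        PV=CF/(1+0.078)^t    t·PV
  1        20.00        18.5529        18.5529
  2        20.00        17.2105        34.4209
  3        20.00        15.9652        47.8955
  4        20.00        14.8100        59.2400
  5        20.00        13.7384        68.6920
  6        20.00        12.7443        76.4661
  7        20.00        11.8222        82.7555
  8        20.00        10.9668        87.7344
  9        20.00        10.1733        91.5596
  10    2,020.00       953.1555     9,531.5551
  Σ                  1,079.1391    10,098.8718
P = 1,079.1391; Macaulay duration = 10,098.8718 / 1,079.1391 = 9.35827 years.
Modified duration = D_Mac / (1 + y) = 9.35827 / 1.078 = 8.68114 years.

8.681 years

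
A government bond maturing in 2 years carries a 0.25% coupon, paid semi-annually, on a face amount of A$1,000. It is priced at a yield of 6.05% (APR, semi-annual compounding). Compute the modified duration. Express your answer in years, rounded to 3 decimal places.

1.937 years

Periodic yield y = 0.03025. First find Macaulay duration:
  t   CF        PV=CF/(1+0.03025)^t    t·PV
  1         1.25         1.2133         1.2133
  2         1.25         1.1777         2.3553
  3         1.25         1.1431         3.4293
  4     1,001.25       888.7345     3,554.9380
  Σ                    892.2686     3,561.9359
P = 892.2686; Macaulay duration = 3,561.9359 / 892.2686 = 3.99200 half-year periods = 1.99600 years.
Modified duration = D_Mac / (1 + y) = 1.99600 / 1.03025 = 1.93739 years.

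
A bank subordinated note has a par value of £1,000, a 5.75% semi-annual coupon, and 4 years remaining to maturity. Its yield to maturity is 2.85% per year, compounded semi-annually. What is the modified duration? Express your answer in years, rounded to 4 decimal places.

3.6007 years

Periodic yield y = 0.01425. First find Macaulay duration:
  t   CF        PV=CF/(1+0.01425)^t    t·PV
  1        28.75        28.3461        28.3461
  2        28.75        27.9478        55.8956
  3        28.75        27.5552        82.6655
  4        28.75        27.1680       108.6720
  5        28.75        26.7863       133.9315
  6        28.75        26.4100       158.4598
  7        28.75        26.0389       182.2723
  8     1,028.75       918.6492     7,349.1939
  Σ                  1,108.9014     8,099.4367
P = 1,108.9014; Macaulay duration = 8,099.4367 / 1,108.9014 = 7.30402 half-year periods = 3.65201 years.
Modified duration = D_Mac / (1 + y) = 3.65201 / 1.01425 = 3.60070 years.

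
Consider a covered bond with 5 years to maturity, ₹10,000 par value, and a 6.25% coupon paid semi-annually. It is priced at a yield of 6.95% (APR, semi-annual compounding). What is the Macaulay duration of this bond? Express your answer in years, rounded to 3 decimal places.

4.359 years

Periodic yield y = 0.03475. Discount each cash flow and weight by its period:
  t   CF        PV=CF/(1+0.03475)^t    t·PV
  1       312.50       302.0053       302.0053
  2       312.50       291.8631       583.7261
  3       312.50       282.0614       846.1843
  4       312.50       272.5890     1,090.3559
  5       312.50       263.4346     1,317.1731
  6       312.50       254.5877     1,527.5262
  7       312.50       246.0379     1,722.2652
  8       312.50       237.7752     1,902.2015
  9       312.50       229.7900     2,068.1099
  10   10,312.50     7,328.4075    73,284.0751
  Σ                  9,708.5517    84,643.6226
Price P = Σ PV = 9,708.5517.
Macaulay duration = Σ(t·PV) / P = 84,643.6226 / 9,708.5517 = 8.71846 half-year periods.
In years: 8.71846 / 2 = 4.35923 years.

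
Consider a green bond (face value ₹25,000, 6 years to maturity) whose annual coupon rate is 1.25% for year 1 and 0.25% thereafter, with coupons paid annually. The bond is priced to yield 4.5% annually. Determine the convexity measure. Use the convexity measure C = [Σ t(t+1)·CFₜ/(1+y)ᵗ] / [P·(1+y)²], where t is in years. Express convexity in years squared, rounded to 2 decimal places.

With y = 0.045:
  t   CF        PV=CF/(1+0.045)^t    t·PV        t(t+1)·PV
  1       312.50       299.0431       299.0431         598.0861
  2        62.50        57.2331       114.4662         343.3987
  3        62.50        54.7685       164.3056         657.2225
  4        62.50        52.4101       209.6403       1,048.2017
  5        62.50        50.1532       250.7660       1,504.5957
  6    25,062.50    19,245.3869   115,472.3216     808,306.2515
  Σ                 19,758.9949   116,510.5429     812,457.7562
P = 19,758.9949.
Convexity = Σ t(t+1)·PV / [P·(1+y)²] = 812,457.7562 / (19,758.9949 × 1.092025) = 37.65333.

37.65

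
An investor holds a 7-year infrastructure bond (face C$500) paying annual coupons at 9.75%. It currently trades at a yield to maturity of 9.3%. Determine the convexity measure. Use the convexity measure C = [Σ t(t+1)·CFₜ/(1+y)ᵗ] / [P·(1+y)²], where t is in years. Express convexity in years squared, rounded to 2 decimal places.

32.90

With y = 0.093:
  t   CF        PV=CF/(1+0.093)^t    t·PV        t(t+1)·PV
  1        48.75        44.6020        44.6020          89.2040
  2        48.75        40.8070        81.6139         244.8418
  3        48.75        37.3348       112.0045         448.0179
  4        48.75        34.1581       136.6325         683.1624
  5        48.75        31.2517       156.2586         937.5514
  6        48.75        28.5926       171.5556       1,200.8892
  7       548.75       294.4648     2,061.2537      16,490.0293
  Σ                    511.2110     2,763.9207      20,093.6960
P = 511.2110.
Convexity = Σ t(t+1)·PV / [P·(1+y)²] = 20,093.6960 / (511.2110 × 1.194649) = 32.90177.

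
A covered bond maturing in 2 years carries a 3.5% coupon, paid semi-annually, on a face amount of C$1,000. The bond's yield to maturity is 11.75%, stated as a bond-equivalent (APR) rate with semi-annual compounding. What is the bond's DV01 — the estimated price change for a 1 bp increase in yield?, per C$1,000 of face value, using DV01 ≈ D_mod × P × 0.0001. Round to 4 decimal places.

C$0.1573

Periodic yield y = 0.05875.
  t   CF        PV=CF/(1+0.05875)^t    t·PV
  1        17.50        16.5289        16.5289
  2        17.50        15.6117        31.2235
  3        17.50        14.7454        44.2363
  4     1,017.50       809.7682     3,239.0729
  Σ                    856.6543     3,331.0616
P = 856.6543; D_Mac = 3.88845 half-year periods = 1.94423 yrs; D_mod = 1.83634 yrs.
DV01 ≈ 1.83634 × 856.6543 × 0.0001 = 0.157311.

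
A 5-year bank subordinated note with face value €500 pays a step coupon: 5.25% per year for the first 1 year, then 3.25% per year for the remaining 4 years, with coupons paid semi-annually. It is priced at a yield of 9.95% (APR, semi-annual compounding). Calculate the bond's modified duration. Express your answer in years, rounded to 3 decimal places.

Periodic yield y = 0.04975. First find Macaulay duration:
  t   CF        PV=CF/(1+0.04975)^t    t·PV
  1       13.125        12.5030        12.5030
  2       13.125        11.9104        23.8209
  3        8.125         7.0237        21.0711
  4        8.125         6.6908        26.7633
  5        8.125         6.3737        31.8687
  6        8.125         6.0717        36.4300
  7        8.125         5.7839        40.4874
  8        8.125         5.5098        44.0784
  9        8.125         5.2487        47.2382
  10     508.125       312.6884     3,126.8837
  Σ                    379.8041     3,411.1447
P = 379.8041; Macaulay duration = 3,411.1447 / 379.8041 = 8.98133 half-year periods = 4.49066 years.
Modified duration = D_Mac / (1 + y) = 4.49066 / 1.04975 = 4.27784 years.

4.278 years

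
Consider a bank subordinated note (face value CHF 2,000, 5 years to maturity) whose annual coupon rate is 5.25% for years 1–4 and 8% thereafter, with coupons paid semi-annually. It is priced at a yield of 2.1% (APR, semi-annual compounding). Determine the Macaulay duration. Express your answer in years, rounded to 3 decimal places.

Periodic yield y = 0.0105. Discount each cash flow and weight by its period:
  t   CF        PV=CF/(1+0.0105)^t    t·PV
  1        52.50        51.9545        51.9545
  2        52.50        51.4146       102.8292
  3        52.50        50.8804       152.6411
  4        52.50        50.3517       201.4068
  5        52.50        49.8285       249.1424
  6        52.50        49.3107       295.8644
  7        52.50        48.7983       341.5884
  8        52.50        48.2913       386.3303
  9        80.00        72.8221       655.3988
  10    2,080.00     1,873.7004    18,737.0043
  Σ                  2,347.3525    21,174.1602
Price P = Σ PV = 2,347.3525.
Macaulay duration = Σ(t·PV) / P = 21,174.1602 / 2,347.3525 = 9.02044 half-year periods.
In years: 9.02044 / 2 = 4.51022 years.

4.510 years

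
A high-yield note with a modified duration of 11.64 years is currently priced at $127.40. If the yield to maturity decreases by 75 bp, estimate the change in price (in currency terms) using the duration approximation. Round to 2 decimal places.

Duration approximation: ΔP/P ≈ -D_mod · Δy = -11.64 × (-0.0075) = +0.087300.
ΔP ≈ 127.40 × (+0.087300) = +11.12202.

+$11.12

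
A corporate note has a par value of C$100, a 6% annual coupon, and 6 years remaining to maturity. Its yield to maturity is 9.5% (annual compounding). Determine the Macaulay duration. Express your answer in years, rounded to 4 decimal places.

5.1331 years

Periodic yield y = 0.095. Discount each cash flow and weight by its year:
  t   CF        PV=CF/(1+0.095)^t    t·PV
  1         6.00         5.4795         5.4795
  2         6.00         5.0041        10.0081
  3         6.00         4.5699        13.7098
  4         6.00         4.1734        16.6938
  5         6.00         3.8114        19.0568
  6       106.00        61.4924       368.9542
  Σ                     84.5306       433.9021
Price P = Σ PV = 84.5306.
Macaulay duration = Σ(t·PV) / P = 433.9021 / 84.5306 = 5.13308 years.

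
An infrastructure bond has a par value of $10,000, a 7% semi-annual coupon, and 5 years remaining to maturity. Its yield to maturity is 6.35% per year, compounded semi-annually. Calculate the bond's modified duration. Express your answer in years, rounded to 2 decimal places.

4.18 years

Periodic yield y = 0.03175. First find Macaulay duration:
  t   CF        PV=CF/(1+0.03175)^t    t·PV
  1       350.00       339.2295       339.2295
  2       350.00       328.7904       657.5807
  3       350.00       318.6725       956.0176
  4       350.00       308.8660     1,235.4641
  5       350.00       299.3613     1,496.8065
  6       350.00       290.1491     1,740.8944
  7       350.00       281.2203     1,968.5423
  8       350.00       272.5663     2,180.5307
  9       350.00       264.1787     2,377.6080
  10   10,350.00     7,571.7379    75,717.3794
  Σ                 10,274.7720    88,670.0531
P = 10,274.7720; Macaulay duration = 88,670.0531 / 10,274.7720 = 8.62988 half-year periods = 4.31494 years.
Modified duration = D_Mac / (1 + y) = 4.31494 / 1.03175 = 4.18216 years.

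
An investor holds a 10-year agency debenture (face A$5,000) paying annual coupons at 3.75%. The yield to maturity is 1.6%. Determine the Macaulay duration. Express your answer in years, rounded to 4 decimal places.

Periodic yield y = 0.016. Discount each cash flow and weight by its year:
  t   CF        PV=CF/(1+0.016)^t    t·PV
  1       187.50       184.5472       184.5472
  2       187.50       181.6410       363.2820
  3       187.50       178.7805       536.3415
  4       187.50       175.9651       703.8602
  5       187.50       173.1940       865.9698
  6       187.50       170.4665     1,022.7990
  7       187.50       167.7820     1,174.4739
  8       187.50       165.1397     1,321.1180
  9       187.50       162.5391     1,462.8521
  10    5,187.50     4,426.0980    44,260.9805
  Σ                  5,986.1531    51,896.2241
Price P = Σ PV = 5,986.1531.
Macaulay duration = Σ(t·PV) / P = 51,896.2241 / 5,986.1531 = 8.66938 years.

8.6694 years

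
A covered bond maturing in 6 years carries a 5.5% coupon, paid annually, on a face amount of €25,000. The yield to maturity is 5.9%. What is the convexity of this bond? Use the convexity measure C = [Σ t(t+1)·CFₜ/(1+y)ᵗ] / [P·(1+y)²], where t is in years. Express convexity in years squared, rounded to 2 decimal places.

31.37

With y = 0.059:
  t   CF        PV=CF/(1+0.059)^t    t·PV        t(t+1)·PV
  1     1,375.00     1,298.3947     1,298.3947       2,596.7894
  2     1,375.00     1,226.0573     2,452.1147       7,356.3440
  3     1,375.00     1,157.7501     3,473.2502      13,893.0009
  4     1,375.00     1,093.2484     4,372.9937      21,864.9684
  5     1,375.00     1,032.3403     5,161.7017      30,970.2102
  6    26,375.00    18,698.9279   112,193.5676     785,354.9729
  Σ                 24,506.7188   128,952.0225     862,036.2857
P = 24,506.7188.
Convexity = Σ t(t+1)·PV / [P·(1+y)²] = 862,036.2857 / (24,506.7188 × 1.121481) = 31.36523.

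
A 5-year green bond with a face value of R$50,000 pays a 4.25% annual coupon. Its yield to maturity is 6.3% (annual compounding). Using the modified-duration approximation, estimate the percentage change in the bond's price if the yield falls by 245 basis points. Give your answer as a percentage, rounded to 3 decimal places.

Periodic yield y = 0.063. Modified duration first:
  t   CF        PV=CF/(1+0.063)^t    t·PV
  1     2,125.00     1,999.0593     1,999.0593
  2     2,125.00     1,880.5826     3,761.1651
  3     2,125.00     1,769.1275     5,307.3826
  4     2,125.00     1,664.2780     6,657.1121
  5    52,125.00    38,404.2904   192,021.4522
  Σ                 45,717.3378   209,746.1712
P = 45,717.3378; D_Mac = 4.58789 yrs; D_mod = 4.58789/(1+0.063) = 4.31598 yrs.
ΔP/P ≈ -D_mod · Δy = -4.31598 × (-0.0245) = +0.105742 = +10.5742%.

+10.574%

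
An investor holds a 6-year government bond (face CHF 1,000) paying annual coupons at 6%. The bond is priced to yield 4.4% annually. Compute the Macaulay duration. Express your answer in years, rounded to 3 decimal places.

Periodic yield y = 0.044. Discount each cash flow and weight by its year:
  t   CF        PV=CF/(1+0.044)^t    t·PV
  1        60.00        57.4713        57.4713
  2        60.00        55.0491       110.0982
  3        60.00        52.7290       158.1871
  4        60.00        50.5067       202.0269
  5        60.00        48.3781       241.8905
  6     1,060.00       818.6587     4,911.9521
  Σ                  1,082.7929     5,681.6261
Price P = Σ PV = 1,082.7929.
Macaulay duration = Σ(t·PV) / P = 5,681.6261 / 1,082.7929 = 5.24720 years.

5.247 years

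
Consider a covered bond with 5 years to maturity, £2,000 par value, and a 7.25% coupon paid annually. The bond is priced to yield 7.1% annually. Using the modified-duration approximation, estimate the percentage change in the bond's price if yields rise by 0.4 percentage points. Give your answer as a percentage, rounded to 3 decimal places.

-1.632%

Periodic yield y = 0.071. Modified duration first:
  t   CF        PV=CF/(1+0.071)^t    t·PV
  1       145.00       135.3875       135.3875
  2       145.00       126.4122       252.8244
  3       145.00       118.0320       354.0959
  4       145.00       110.2072       440.8290
  5     2,145.00     1,522.2288     7,611.1441
  Σ                  2,012.2677     8,794.2809
P = 2,012.2677; D_Mac = 4.37033 yrs; D_mod = 4.37033/(1+0.071) = 4.08061 yrs.
ΔP/P ≈ -D_mod · Δy = -4.08061 × (+0.004) = -0.016322 = -1.6322%.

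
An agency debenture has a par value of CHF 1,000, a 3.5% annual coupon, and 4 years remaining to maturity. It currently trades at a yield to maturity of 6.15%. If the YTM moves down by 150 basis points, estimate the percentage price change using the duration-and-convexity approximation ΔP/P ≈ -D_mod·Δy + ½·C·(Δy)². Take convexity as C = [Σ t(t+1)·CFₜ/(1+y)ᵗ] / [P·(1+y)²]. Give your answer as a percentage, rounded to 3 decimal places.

+5.542%

With y = 0.0615:
  t   CF        PV=CF/(1+0.0615)^t    t·PV        t(t+1)·PV
  1        35.00        32.9722        32.9722          65.9444
  2        35.00        31.0619        62.1238         186.3714
  3        35.00        29.2623        87.7868         351.1473
  4     1,035.00       815.1928     3,260.7714      16,303.8568
  Σ                    908.4892     3,443.6542      16,907.3199
P = 908.4892; D_Mac = 3.79053 yrs; D_mod = 3.57092 yrs; C = 16.51638.
Duration effect: -3.57092 × (-0.015) = +0.053564
Convexity effect: 0.5 × 16.51638 × (-0.015)² = +0.0018581
ΔP/P ≈ +0.053564 + 0.0018581 = +0.055422 = +5.5422%.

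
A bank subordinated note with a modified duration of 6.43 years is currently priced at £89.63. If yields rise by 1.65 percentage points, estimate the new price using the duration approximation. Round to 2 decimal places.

Duration approximation: ΔP/P ≈ -D_mod · Δy = -6.43 × (+0.0165) = -0.106095.
New price ≈ 89.63 × (1 - 0.106095) = 80.12070515.

£80.12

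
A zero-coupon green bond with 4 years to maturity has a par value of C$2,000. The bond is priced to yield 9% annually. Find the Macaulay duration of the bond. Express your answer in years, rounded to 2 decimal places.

4.00 years

A zero-coupon bond has a single cash flow at maturity, so its Macaulay duration equals its maturity: 4 years.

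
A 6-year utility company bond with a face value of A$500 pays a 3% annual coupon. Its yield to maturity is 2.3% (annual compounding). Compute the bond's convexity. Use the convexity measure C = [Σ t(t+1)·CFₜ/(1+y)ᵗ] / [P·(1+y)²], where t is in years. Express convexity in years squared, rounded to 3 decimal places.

36.481

With y = 0.023:
  t   CF        PV=CF/(1+0.023)^t    t·PV        t(t+1)·PV
  1        15.00        14.6628        14.6628          29.3255
  2        15.00        14.3331        28.6662          85.9986
  3        15.00        14.0108        42.0325         168.1302
  4        15.00        13.6958        54.7834         273.9168
  5        15.00        13.3879        66.9396         401.6376
  6       515.00       449.3176     2,695.9056      18,871.3390
  Σ                    519.4081     2,902.9900      19,830.3477
P = 519.4081.
Convexity = Σ t(t+1)·PV / [P·(1+y)²] = 19,830.3477 / (519.4081 × 1.046529) = 36.48131.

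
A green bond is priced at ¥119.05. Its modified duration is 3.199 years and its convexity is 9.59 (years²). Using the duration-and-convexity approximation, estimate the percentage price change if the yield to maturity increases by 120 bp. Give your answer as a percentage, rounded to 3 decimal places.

Duration effect: -D_mod·Δy = -3.199 × (+0.012) = -0.038388
Convexity effect: ½·C·(Δy)² = 0.5 × 9.59 × (0.012)² = +0.00069048
ΔP/P ≈ -0.038388 + 0.00069048 = -0.03769752
= -3.769752%.

-3.770%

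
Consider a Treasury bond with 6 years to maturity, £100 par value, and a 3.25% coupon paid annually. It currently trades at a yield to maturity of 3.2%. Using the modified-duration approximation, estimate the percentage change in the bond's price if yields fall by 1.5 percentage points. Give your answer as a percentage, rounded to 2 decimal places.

Periodic yield y = 0.032. Modified duration first:
  t   CF        PV=CF/(1+0.032)^t    t·PV
  1         3.25         3.1492         3.1492
  2         3.25         3.0516         6.1031
  3         3.25         2.9570         8.8709
  4         3.25         2.8653        11.4611
  5         3.25         2.7764        13.8821
  6       103.25        85.4696       512.8178
  Σ                    100.2691       556.2842
P = 100.2691; D_Mac = 5.54791 yrs; D_mod = 5.54791/(1+0.032) = 5.37589 yrs.
ΔP/P ≈ -D_mod · Δy = -5.37589 × (-0.015) = +0.080638 = +8.0638%.

+8.06%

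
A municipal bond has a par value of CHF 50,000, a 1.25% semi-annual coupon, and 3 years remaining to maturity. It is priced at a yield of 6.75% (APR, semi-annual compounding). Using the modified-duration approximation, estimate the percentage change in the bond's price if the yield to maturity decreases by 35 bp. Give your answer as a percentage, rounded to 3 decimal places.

Periodic yield y = 0.03375. Modified duration first:
  t   CF        PV=CF/(1+0.03375)^t    t·PV
  1       312.50       302.2975       302.2975
  2       312.50       292.4280       584.8560
  3       312.50       282.8808       848.6424
  4       312.50       273.6453     1,094.5810
  5       312.50       264.7113     1,323.5563
  6    50,312.50    41,227.0977   247,362.5861
  Σ                 42,643.0605   251,516.5193
P = 42,643.0605; D_Mac = 5.89818 half-year periods = 2.94909 yrs; D_mod = 2.94909/(1+0.03375) = 2.85281 yrs.
ΔP/P ≈ -D_mod · Δy = -2.85281 × (-0.0035) = +0.009985 = +0.9985%.

+0.998%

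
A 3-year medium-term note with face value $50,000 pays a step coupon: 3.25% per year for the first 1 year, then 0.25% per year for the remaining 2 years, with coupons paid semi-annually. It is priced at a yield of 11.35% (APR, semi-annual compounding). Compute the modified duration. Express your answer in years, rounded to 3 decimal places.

2.750 years

Periodic yield y = 0.05675. First find Macaulay duration:
  t   CF        PV=CF/(1+0.05675)^t    t·PV
  1       812.50       768.8668       768.8668
  2       812.50       727.5768     1,455.1536
  3        62.50        52.9619       158.8856
  4        62.50        50.1177       200.4707
  5        62.50        47.4262       237.1312
  6    50,062.50    35,948.3527   215,690.1164
  Σ                 37,595.3022   218,510.6244
P = 37,595.3022; Macaulay duration = 218,510.6244 / 37,595.3022 = 5.81218 half-year periods = 2.90609 years.
Modified duration = D_Mac / (1 + y) = 2.90609 / 1.05675 = 2.75003 years.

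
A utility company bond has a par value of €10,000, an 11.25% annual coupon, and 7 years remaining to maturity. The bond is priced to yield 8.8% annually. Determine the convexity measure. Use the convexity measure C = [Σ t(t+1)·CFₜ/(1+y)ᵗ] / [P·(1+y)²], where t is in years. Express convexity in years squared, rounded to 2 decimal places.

32.32

With y = 0.088:
  t   CF        PV=CF/(1+0.088)^t    t·PV        t(t+1)·PV
  1     1,125.00     1,034.0074     1,034.0074       2,068.0147
  2     1,125.00       950.3744     1,900.7488       5,702.2464
  3     1,125.00       873.5059     2,620.5177      10,482.0706
  4     1,125.00       802.8547     3,211.4187      16,057.0935
  5     1,125.00       737.9179     3,689.5895      22,137.5370
  6     1,125.00       678.2334     4,069.4002      28,485.8013
  7    11,125.00     6,164.4985    43,151.4896     345,211.9167
  Σ                 11,241.3921    59,677.1718     430,144.6803
P = 11,241.3921.
Convexity = Σ t(t+1)·PV / [P·(1+y)²] = 430,144.6803 / (11,241.3921 × 1.183744) = 32.32486.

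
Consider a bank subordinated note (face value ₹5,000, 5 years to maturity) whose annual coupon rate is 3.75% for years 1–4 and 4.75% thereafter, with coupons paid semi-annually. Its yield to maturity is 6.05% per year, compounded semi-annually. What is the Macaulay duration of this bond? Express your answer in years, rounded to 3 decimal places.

Periodic yield y = 0.03025. Discount each cash flow and weight by its period:
  t   CF        PV=CF/(1+0.03025)^t    t·PV
  1        93.75        90.9973        90.9973
  2        93.75        88.3255       176.6510
  3        93.75        85.7321       257.1963
  4        93.75        83.2148       332.8594
  5        93.75        80.7715       403.8575
  6        93.75        78.3999       470.3994
  7        93.75        76.0979       532.6856
  8        93.75        73.8636       590.9086
  9       118.75        90.8134       817.3207
  10    5,118.75     3,799.5983    37,995.9832
  Σ                  4,547.8144    41,668.8590
Price P = Σ PV = 4,547.8144.
Macaulay duration = Σ(t·PV) / P = 41,668.8590 / 4,547.8144 = 9.16239 half-year periods.
In years: 9.16239 / 2 = 4.58120 years.

4.581 years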